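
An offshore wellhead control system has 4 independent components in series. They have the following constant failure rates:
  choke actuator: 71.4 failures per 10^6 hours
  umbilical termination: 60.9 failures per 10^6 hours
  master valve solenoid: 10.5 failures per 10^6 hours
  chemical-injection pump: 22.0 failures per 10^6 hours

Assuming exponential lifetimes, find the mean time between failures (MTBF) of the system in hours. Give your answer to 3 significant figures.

6070

Series of exponential components: λ_sys = Σ λ_i
λ_sys = 0.0000714 + 0.0000609 + 0.0000105 + 0.0000220 = 1.6480e-04 /h
MTBF = 1 / λ_sys = 6070 h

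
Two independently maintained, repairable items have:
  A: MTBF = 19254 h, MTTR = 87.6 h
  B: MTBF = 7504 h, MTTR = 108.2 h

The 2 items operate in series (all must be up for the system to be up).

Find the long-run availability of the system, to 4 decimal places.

0.9813

A(A) = MTBF/(MTBF+MTTR) = 19254/(19254+87.6) = 0.995471
A(B) = MTBF/(MTBF+MTTR) = 7504/(7504+108.2) = 0.985786
Series availability: 0.995471 × 0.985786 = 0.9813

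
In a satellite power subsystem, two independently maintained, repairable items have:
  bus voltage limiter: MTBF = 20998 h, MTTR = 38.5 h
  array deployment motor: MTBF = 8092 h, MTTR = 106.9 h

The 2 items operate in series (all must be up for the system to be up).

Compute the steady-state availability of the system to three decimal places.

0.985

A(bus voltage limiter) = MTBF/(MTBF+MTTR) = 20998/(20998+38.5) = 0.998170
A(array deployment motor) = MTBF/(MTBF+MTTR) = 8092/(8092+106.9) = 0.986962
Series availability: 0.998170 × 0.986962 = 0.985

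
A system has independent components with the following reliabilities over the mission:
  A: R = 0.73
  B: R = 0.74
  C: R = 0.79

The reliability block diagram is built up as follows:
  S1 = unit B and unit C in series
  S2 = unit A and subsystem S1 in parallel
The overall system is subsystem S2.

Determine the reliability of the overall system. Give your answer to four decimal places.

0.8878

Series (B and C): 0.740000 × 0.790000 = 0.584600
Parallel (A and [0.584600]): 1 − (1 − 0.730000)(1 − 0.584600) = 0.8878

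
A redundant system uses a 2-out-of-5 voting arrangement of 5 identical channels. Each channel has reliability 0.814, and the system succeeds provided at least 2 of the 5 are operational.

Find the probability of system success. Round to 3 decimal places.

0.995

R = Σ_{i=2}^{5} C(5,i) p^i (1−p)^{5−i} with p = 0.814
C(5,2)·0.814^2·0.186^3 = 0.04264
C(5,3)·0.814^3·0.186^2 = 0.18659
C(5,4)·0.814^4·0.186^1 = 0.40830
C(5,5)·0.814^5·0.186^0 = 0.35737
Sum = 0.995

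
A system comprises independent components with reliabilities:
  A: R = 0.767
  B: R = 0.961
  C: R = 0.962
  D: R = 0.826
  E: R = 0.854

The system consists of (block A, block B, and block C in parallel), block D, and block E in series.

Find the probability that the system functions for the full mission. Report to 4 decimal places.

Parallel (A, B, and C): 1 − (1 − 0.767000)(1 − 0.961000)(1 − 0.962000) = 0.999655
Series ([0.999655], D, and E): 0.999655 × 0.826000 × 0.854000 = 0.7052

0.7052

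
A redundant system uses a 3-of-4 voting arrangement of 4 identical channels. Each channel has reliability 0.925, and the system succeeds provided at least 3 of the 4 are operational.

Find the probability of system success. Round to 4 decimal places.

0.9695

R = Σ_{i=3}^{4} C(4,i) p^i (1−p)^{4−i} with p = 0.925
C(4,3)·0.925^3·0.075^1 = 0.237436
C(4,4)·0.925^4·0.075^0 = 0.732094
Sum = 0.9695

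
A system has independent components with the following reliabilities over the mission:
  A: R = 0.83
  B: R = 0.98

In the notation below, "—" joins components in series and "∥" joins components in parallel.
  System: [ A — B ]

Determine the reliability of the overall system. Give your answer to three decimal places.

Series (A and B): 0.83000 × 0.98000 = 0.813

0.813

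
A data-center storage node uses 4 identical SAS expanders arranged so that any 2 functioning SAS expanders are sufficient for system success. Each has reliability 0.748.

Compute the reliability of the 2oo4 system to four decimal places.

0.9481

R = Σ_{i=2}^{4} C(4,i) p^i (1−p)^{4−i} with p = 0.748
C(4,2)·0.748^2·0.252^2 = 0.213184
C(4,3)·0.748^3·0.252^1 = 0.421857
C(4,4)·0.748^4·0.252^0 = 0.313045
Sum = 0.9481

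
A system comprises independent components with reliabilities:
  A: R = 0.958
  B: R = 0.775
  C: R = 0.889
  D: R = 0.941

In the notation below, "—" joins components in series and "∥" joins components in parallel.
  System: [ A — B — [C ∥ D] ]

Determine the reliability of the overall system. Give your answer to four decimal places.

0.7376

Parallel (C and D): 1 − (1 − 0.889000)(1 − 0.941000) = 0.993451
Series (A, B, and [0.993451]): 0.958000 × 0.775000 × 0.993451 = 0.7376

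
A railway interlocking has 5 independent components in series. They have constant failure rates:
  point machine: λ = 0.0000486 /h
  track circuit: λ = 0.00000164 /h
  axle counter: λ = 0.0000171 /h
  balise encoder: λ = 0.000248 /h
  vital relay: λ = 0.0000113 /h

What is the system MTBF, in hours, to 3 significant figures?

3060

Series of exponential components: λ_sys = Σ λ_i
λ_sys = 0.0000486 + 0.00000164 + 0.0000171 + 0.000248 + 0.0000113 = 3.2664e-04 /h
MTBF = 1 / λ_sys = 3060 h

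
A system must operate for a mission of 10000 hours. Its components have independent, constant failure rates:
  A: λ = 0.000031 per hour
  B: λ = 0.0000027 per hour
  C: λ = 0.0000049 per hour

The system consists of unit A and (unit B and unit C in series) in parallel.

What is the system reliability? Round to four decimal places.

0.9805

R(A) = exp(−0.000031 × 10000) = 0.733447
R(B) = exp(−0.0000027 × 10000) = 0.973361
R(C) = exp(−0.0000049 × 10000) = 0.952181
Series (B and C): 0.973361 × 0.952181 = 0.926816
Parallel (A and [0.926816]): 1 − (1 − 0.733447)(1 − 0.926816) = 0.9805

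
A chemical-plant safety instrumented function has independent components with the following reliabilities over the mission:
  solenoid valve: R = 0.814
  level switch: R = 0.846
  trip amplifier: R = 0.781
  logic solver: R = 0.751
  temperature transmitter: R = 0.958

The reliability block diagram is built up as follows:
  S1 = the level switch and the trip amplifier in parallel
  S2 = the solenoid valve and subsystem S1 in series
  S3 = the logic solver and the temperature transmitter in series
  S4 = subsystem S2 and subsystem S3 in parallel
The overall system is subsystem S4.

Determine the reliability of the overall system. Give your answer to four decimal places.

Parallel (level switch and trip amplifier): 1 − (1 − 0.846000)(1 − 0.781000) = 0.966274
Series (solenoid valve and [0.966274]): 0.814000 × 0.966274 = 0.786547
Series (logic solver and temperature transmitter): 0.751000 × 0.958000 = 0.719458
Parallel ([0.786547] and [0.719458]): 1 − (1 − 0.786547)(1 − 0.719458) = 0.9401

0.9401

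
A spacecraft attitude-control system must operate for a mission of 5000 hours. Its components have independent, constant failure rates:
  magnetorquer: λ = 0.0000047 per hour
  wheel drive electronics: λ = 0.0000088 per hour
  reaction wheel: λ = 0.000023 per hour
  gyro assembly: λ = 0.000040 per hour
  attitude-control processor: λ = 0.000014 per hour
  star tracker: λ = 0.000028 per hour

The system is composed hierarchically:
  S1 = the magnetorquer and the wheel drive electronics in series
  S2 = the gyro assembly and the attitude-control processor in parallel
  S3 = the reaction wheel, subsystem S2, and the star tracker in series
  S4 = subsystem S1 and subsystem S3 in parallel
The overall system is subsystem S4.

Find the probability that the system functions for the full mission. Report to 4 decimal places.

0.9847

R(magnetorquer) = exp(−0.0000047 × 5000) = 0.976774
R(wheel drive electronics) = exp(−0.0000088 × 5000) = 0.956954
R(reaction wheel) = exp(−0.000023 × 5000) = 0.891366
R(gyro assembly) = exp(−0.000040 × 5000) = 0.818731
R(attitude-control processor) = exp(−0.000014 × 5000) = 0.932394
R(star tracker) = exp(−0.000028 × 5000) = 0.869358
Series (magnetorquer and wheel drive electronics): 0.976774 × 0.956954 = 0.934728
Parallel (gyro assembly and attitude-control processor): 1 − (1 − 0.818731)(1 − 0.932394) = 0.987745
Series (reaction wheel, [0.987745], and star tracker): 0.891366 × 0.987745 × 0.869358 = 0.765420
Parallel ([0.934728] and [0.765420]): 1 − (1 − 0.934728)(1 − 0.765420) = 0.9847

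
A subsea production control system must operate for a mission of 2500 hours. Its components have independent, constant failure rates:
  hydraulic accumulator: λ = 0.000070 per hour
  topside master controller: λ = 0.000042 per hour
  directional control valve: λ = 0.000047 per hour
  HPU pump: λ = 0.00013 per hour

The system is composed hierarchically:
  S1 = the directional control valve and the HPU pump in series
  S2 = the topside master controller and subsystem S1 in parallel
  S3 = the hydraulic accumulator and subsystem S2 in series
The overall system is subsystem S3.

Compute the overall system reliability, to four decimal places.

0.8095

R(hydraulic accumulator) = exp(−0.000070 × 2500) = 0.839457
R(topside master controller) = exp(−0.000042 × 2500) = 0.900325
R(directional control valve) = exp(−0.000047 × 2500) = 0.889141
R(HPU pump) = exp(−0.00013 × 2500) = 0.722527
Series (directional control valve and HPU pump): 0.889141 × 0.722527 = 0.642428
Parallel (topside master controller and [0.642428]): 1 − (1 − 0.900325)(1 − 0.642428) = 0.964359
Series (hydraulic accumulator and [0.964359]): 0.839457 × 0.964359 = 0.8095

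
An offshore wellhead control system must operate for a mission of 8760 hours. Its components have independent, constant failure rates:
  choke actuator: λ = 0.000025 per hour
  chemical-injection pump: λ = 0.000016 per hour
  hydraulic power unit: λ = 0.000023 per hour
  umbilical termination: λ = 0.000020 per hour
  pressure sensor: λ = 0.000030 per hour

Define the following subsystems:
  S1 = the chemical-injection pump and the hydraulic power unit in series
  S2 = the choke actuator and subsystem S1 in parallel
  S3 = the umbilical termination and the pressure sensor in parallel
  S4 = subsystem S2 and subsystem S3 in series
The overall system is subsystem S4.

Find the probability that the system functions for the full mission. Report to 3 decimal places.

0.908

R(choke actuator) = exp(−0.000025 × 8760) = 0.80332
R(chemical-injection pump) = exp(−0.000016 × 8760) = 0.86922
R(hydraulic power unit) = exp(−0.000023 × 8760) = 0.81752
R(umbilical termination) = exp(−0.000020 × 8760) = 0.83929
R(pressure sensor) = exp(−0.000030 × 8760) = 0.76890
Series (chemical-injection pump and hydraulic power unit): 0.86922 × 0.81752 = 0.71060
Parallel (choke actuator and [0.71060]): 1 − (1 − 0.80332)(1 − 0.71060) = 0.94308
Parallel (umbilical termination and pressure sensor): 1 − (1 − 0.83929)(1 − 0.76890) = 0.96286
Series ([0.94308] and [0.96286]): 0.94308 × 0.96286 = 0.908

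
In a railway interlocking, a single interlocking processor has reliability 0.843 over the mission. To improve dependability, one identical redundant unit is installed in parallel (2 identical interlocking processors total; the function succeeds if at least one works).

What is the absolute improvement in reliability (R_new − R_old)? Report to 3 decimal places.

R_before = 0.843
R_after = 1 − (1 − 0.843)^2 = 0.975
ΔR = 0.975 − 0.843 = 0.132

0.132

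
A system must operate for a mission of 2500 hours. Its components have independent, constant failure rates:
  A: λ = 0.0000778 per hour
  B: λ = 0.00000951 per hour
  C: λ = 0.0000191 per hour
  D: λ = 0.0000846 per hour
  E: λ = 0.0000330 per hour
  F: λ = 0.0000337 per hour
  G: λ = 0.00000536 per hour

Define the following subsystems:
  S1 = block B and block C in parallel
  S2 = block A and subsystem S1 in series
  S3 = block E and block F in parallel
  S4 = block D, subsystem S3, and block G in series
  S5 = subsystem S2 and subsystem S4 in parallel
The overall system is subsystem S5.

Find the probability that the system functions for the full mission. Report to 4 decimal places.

R(A) = exp(−0.0000778 × 2500) = 0.823246
R(B) = exp(−0.00000951 × 2500) = 0.976505
R(C) = exp(−0.0000191 × 2500) = 0.953372
R(D) = exp(−0.0000846 × 2500) = 0.809369
R(E) = exp(−0.0000330 × 2500) = 0.920811
R(F) = exp(−0.0000337 × 2500) = 0.919201
R(G) = exp(−0.00000536 × 2500) = 0.986689
Parallel (B and C): 1 − (1 − 0.976505)(1 − 0.953372) = 0.998904
Series (A and [0.998904]): 0.823246 × 0.998904 = 0.822344
Parallel (E and F): 1 − (1 − 0.920811)(1 − 0.919201) = 0.993602
Series (D, [0.993602], and G): 0.809369 × 0.993602 × 0.986689 = 0.793486
Parallel ([0.822344] and [0.793486]): 1 − (1 − 0.822344)(1 − 0.793486) = 0.9633

0.9633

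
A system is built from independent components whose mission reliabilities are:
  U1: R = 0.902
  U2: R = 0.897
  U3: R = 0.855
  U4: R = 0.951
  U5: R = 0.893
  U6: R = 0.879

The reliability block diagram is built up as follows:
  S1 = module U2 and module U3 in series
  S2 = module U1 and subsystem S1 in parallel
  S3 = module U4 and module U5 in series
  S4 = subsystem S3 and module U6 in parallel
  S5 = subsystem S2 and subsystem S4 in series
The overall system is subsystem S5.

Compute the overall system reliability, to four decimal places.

0.9593

Series (U2 and U3): 0.897000 × 0.855000 = 0.766935
Parallel (U1 and [0.766935]): 1 − (1 − 0.902000)(1 − 0.766935) = 0.977160
Series (U4 and U5): 0.951000 × 0.893000 = 0.849243
Parallel ([0.849243] and U6): 1 − (1 − 0.849243)(1 − 0.879000) = 0.981758
Series ([0.977160] and [0.981758]): 0.977160 × 0.981758 = 0.9593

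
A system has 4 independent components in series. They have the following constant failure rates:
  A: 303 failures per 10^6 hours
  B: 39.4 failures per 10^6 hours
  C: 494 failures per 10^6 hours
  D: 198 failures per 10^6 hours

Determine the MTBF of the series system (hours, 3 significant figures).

967

Series of exponential components: λ_sys = Σ λ_i
λ_sys = 0.000303 + 0.0000394 + 0.000494 + 0.000198 = 1.0344e-03 /h
MTBF = 1 / λ_sys = 967 h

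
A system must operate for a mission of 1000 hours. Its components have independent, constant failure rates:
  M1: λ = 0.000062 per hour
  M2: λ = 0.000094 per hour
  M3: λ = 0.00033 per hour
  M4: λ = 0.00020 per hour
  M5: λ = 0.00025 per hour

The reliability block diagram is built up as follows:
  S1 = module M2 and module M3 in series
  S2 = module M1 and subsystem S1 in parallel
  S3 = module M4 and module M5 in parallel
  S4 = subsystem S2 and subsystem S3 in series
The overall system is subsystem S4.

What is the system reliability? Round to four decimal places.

R(M1) = exp(−0.000062 × 1000) = 0.939883
R(M2) = exp(−0.000094 × 1000) = 0.910283
R(M3) = exp(−0.00033 × 1000) = 0.718924
R(M4) = exp(−0.00020 × 1000) = 0.818731
R(M5) = exp(−0.00025 × 1000) = 0.778801
Series (M2 and M3): 0.910283 × 0.718924 = 0.654424
Parallel (M1 and [0.654424]): 1 − (1 − 0.939883)(1 − 0.654424) = 0.979225
Parallel (M4 and M5): 1 − (1 − 0.818731)(1 − 0.778801) = 0.959903
Series ([0.979225] and [0.959903]): 0.979225 × 0.959903 = 0.9400

0.9400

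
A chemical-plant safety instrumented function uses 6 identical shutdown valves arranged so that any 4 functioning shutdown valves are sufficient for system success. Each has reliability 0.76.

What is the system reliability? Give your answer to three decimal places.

R = Σ_{i=4}^{6} C(6,i) p^i (1−p)^{6−i} with p = 0.76
C(6,4)·0.76^4·0.24^2 = 0.28825
C(6,5)·0.76^5·0.24^1 = 0.36512
C(6,6)·0.76^6·0.24^0 = 0.19270
Sum = 0.846

0.846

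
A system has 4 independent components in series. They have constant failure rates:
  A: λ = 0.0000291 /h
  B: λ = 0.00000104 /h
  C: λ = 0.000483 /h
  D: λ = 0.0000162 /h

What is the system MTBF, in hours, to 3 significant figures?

Series of exponential components: λ_sys = Σ λ_i
λ_sys = 0.0000291 + 0.00000104 + 0.000483 + 0.0000162 = 5.2934e-04 /h
MTBF = 1 / λ_sys = 1890 h

1890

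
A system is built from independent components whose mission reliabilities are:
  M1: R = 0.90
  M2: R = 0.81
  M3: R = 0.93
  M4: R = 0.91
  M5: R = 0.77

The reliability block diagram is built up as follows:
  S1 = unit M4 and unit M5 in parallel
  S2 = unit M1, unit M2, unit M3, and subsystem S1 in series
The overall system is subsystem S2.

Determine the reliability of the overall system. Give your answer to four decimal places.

Parallel (M4 and M5): 1 − (1 − 0.910000)(1 − 0.770000) = 0.979300
Series (M1, M2, M3, and [0.979300]): 0.900000 × 0.810000 × 0.930000 × 0.979300 = 0.6639

0.6639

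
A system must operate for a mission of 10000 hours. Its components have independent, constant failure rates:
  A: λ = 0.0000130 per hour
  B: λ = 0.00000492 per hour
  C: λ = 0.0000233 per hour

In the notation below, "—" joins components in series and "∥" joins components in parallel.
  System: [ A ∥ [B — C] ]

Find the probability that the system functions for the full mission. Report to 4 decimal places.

R(A) = exp(−0.0000130 × 10000) = 0.878095
R(B) = exp(−0.00000492 × 10000) = 0.951991
R(C) = exp(−0.0000233 × 10000) = 0.792154
Series (B and C): 0.951991 × 0.792154 = 0.754123
Parallel (A and [0.754123]): 1 − (1 − 0.878095)(1 − 0.754123) = 0.9700

0.9700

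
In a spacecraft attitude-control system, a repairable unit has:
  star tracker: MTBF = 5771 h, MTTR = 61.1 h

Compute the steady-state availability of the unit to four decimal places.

0.9895

A(star tracker) = MTBF/(MTBF+MTTR) = 5771/(5771+61.1) = 0.9895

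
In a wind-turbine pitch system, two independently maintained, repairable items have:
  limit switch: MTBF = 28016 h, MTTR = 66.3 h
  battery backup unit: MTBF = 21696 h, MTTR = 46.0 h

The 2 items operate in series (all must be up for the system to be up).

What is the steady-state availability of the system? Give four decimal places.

0.9955

A(limit switch) = MTBF/(MTBF+MTTR) = 28016/(28016+66.3) = 0.997639
A(battery backup unit) = MTBF/(MTBF+MTTR) = 21696/(21696+46.0) = 0.997884
Series availability: 0.997639 × 0.997884 = 0.9955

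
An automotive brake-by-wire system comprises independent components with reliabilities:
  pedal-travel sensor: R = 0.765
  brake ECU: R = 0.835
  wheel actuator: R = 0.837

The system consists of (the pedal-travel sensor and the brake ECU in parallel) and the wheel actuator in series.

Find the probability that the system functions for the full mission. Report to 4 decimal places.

0.8045

Parallel (pedal-travel sensor and brake ECU): 1 − (1 − 0.765000)(1 − 0.835000) = 0.961225
Series ([0.961225] and wheel actuator): 0.961225 × 0.837000 = 0.8045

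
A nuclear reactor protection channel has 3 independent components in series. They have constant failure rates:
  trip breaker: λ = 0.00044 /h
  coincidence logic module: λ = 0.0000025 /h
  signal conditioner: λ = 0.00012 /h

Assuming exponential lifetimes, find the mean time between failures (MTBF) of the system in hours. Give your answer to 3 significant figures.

1780

Series of exponential components: λ_sys = Σ λ_i
λ_sys = 0.00044 + 0.0000025 + 0.00012 = 5.6250e-04 /h
MTBF = 1 / λ_sys = 1780 h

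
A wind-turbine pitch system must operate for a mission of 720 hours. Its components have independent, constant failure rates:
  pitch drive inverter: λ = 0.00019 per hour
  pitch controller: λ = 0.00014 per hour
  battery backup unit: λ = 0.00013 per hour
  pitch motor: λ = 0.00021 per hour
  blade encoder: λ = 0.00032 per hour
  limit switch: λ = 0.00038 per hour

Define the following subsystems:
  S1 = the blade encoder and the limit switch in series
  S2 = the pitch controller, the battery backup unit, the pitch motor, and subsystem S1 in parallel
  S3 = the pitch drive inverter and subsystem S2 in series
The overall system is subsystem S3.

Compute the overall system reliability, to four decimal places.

R(pitch drive inverter) = exp(−0.00019 × 720) = 0.872145
R(pitch controller) = exp(−0.00014 × 720) = 0.904114
R(battery backup unit) = exp(−0.00013 × 720) = 0.910647
R(pitch motor) = exp(−0.00021 × 720) = 0.859676
R(blade encoder) = exp(−0.00032 × 720) = 0.794216
R(limit switch) = exp(−0.00038 × 720) = 0.760636
Series (blade encoder and limit switch): 0.794216 × 0.760636 = 0.604109
Parallel (pitch controller, battery backup unit, pitch motor, and [0.604109]): 1 − (1 − 0.904114)(1 − 0.910647)(1 − 0.859676)(1 − 0.604109) = 0.999524
Series (pitch drive inverter and [0.999524]): 0.872145 × 0.999524 = 0.8717

0.8717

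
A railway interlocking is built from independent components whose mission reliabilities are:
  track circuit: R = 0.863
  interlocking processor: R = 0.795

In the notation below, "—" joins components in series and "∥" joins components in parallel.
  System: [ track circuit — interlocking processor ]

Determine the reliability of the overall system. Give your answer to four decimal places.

0.6861

Series (track circuit and interlocking processor): 0.863000 × 0.795000 = 0.6861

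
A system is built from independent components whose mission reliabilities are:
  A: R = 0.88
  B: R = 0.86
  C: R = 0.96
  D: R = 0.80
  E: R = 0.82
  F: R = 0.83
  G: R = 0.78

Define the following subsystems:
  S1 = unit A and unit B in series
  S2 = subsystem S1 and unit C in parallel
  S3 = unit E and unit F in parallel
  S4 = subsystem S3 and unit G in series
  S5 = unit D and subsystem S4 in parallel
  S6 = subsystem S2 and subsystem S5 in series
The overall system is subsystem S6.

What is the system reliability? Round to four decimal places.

Series (A and B): 0.880000 × 0.860000 = 0.756800
Parallel ([0.756800] and C): 1 − (1 − 0.756800)(1 − 0.960000) = 0.990272
Parallel (E and F): 1 − (1 − 0.820000)(1 − 0.830000) = 0.969400
Series ([0.969400] and G): 0.969400 × 0.780000 = 0.756132
Parallel (D and [0.756132]): 1 − (1 − 0.800000)(1 − 0.756132) = 0.951226
Series ([0.990272] and [0.951226]): 0.990272 × 0.951226 = 0.9420

0.9420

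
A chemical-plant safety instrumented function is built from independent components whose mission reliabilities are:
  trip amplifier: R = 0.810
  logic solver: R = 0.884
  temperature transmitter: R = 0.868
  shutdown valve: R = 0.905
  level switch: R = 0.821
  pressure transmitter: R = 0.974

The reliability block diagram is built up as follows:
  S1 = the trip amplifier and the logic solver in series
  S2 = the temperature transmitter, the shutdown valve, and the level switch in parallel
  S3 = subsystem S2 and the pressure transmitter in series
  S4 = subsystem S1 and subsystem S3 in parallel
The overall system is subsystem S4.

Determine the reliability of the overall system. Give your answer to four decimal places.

Series (trip amplifier and logic solver): 0.810000 × 0.884000 = 0.716040
Parallel (temperature transmitter, shutdown valve, and level switch): 1 − (1 − 0.868000)(1 − 0.905000)(1 − 0.821000) = 0.997755
Series ([0.997755] and pressure transmitter): 0.997755 × 0.974000 = 0.971813
Parallel ([0.716040] and [0.971813]): 1 − (1 − 0.716040)(1 − 0.971813) = 0.9920

0.9920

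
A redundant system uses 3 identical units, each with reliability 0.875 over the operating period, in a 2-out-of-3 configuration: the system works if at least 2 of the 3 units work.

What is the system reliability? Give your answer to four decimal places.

0.9570

R = Σ_{i=2}^{3} C(3,i) p^i (1−p)^{3−i} with p = 0.875
C(3,2)·0.875^2·0.125^1 = 0.287109
C(3,3)·0.875^3·0.125^0 = 0.669922
Sum = 0.9570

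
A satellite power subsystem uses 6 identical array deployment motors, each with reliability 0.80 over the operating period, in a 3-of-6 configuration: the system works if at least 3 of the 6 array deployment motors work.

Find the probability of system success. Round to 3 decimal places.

R = Σ_{i=3}^{6} C(6,i) p^i (1−p)^{6−i} with p = 0.80
C(6,3)·0.80^3·0.20^3 = 0.08192
C(6,4)·0.80^4·0.20^2 = 0.24576
C(6,5)·0.80^5·0.20^1 = 0.39322
C(6,6)·0.80^6·0.20^0 = 0.26214
Sum = 0.983

0.983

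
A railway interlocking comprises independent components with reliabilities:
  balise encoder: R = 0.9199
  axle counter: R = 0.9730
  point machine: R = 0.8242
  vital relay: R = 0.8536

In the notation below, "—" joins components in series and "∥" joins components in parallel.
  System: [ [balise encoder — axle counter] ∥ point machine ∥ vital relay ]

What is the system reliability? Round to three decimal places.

0.997

Series (balise encoder and axle counter): 0.91990 × 0.97300 = 0.89506
Parallel ([0.89506], point machine, and vital relay): 1 − (1 − 0.89506)(1 − 0.82420)(1 − 0.85360) = 0.997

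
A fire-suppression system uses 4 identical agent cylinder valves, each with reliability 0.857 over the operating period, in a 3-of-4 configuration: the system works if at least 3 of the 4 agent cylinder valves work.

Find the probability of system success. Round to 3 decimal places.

0.899

R = Σ_{i=3}^{4} C(4,i) p^i (1−p)^{4−i} with p = 0.857
C(4,3)·0.857^3·0.143^1 = 0.36003
C(4,4)·0.857^4·0.143^0 = 0.53942
Sum = 0.899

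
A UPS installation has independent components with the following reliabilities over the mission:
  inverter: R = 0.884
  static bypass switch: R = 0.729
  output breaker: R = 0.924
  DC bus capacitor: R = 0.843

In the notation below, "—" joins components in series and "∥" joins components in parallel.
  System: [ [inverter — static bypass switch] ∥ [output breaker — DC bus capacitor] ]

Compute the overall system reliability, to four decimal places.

0.9214

Series (inverter and static bypass switch): 0.884000 × 0.729000 = 0.644436
Series (output breaker and DC bus capacitor): 0.924000 × 0.843000 = 0.778932
Parallel ([0.644436] and [0.778932]): 1 − (1 − 0.644436)(1 − 0.778932) = 0.9214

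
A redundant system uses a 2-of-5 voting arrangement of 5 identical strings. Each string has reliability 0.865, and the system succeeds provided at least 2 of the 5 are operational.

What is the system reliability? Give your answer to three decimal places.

R = Σ_{i=2}^{5} C(5,i) p^i (1−p)^{5−i} with p = 0.865
C(5,2)·0.865^2·0.135^3 = 0.01841
C(5,3)·0.865^3·0.135^2 = 0.11795
C(5,4)·0.865^4·0.135^1 = 0.37789
C(5,5)·0.865^5·0.135^0 = 0.48426
Sum = 0.999

0.999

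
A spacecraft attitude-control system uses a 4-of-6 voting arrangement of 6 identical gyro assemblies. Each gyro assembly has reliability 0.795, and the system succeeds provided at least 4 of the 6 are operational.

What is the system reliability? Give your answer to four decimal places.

0.8949

R = Σ_{i=4}^{6} C(6,i) p^i (1−p)^{6−i} with p = 0.795
C(6,4)·0.795^4·0.205^2 = 0.251807
C(6,5)·0.795^5·0.205^1 = 0.390608
C(6,6)·0.795^6·0.205^0 = 0.252466
Sum = 0.8949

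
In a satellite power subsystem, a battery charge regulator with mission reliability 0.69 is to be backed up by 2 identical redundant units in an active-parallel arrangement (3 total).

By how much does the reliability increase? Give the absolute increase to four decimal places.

0.2802

R_before = 0.69
R_after = 1 − (1 − 0.69)^3 = 0.9702
ΔR = 0.9702 − 0.69 = 0.2802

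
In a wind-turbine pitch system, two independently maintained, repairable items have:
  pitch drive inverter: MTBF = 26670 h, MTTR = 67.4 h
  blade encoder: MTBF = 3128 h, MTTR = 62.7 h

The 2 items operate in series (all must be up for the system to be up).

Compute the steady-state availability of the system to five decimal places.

0.97788

A(pitch drive inverter) = MTBF/(MTBF+MTTR) = 26670/(26670+67.4) = 0.997479
A(blade encoder) = MTBF/(MTBF+MTTR) = 3128/(3128+62.7) = 0.980349
Series availability: 0.997479 × 0.980349 = 0.97788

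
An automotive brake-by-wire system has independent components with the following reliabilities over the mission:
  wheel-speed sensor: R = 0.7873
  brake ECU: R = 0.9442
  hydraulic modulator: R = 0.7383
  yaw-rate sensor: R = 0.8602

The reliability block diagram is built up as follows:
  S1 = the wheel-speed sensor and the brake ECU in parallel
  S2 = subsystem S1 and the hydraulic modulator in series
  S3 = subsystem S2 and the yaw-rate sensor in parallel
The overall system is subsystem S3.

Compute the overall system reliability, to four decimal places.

0.9622

Parallel (wheel-speed sensor and brake ECU): 1 − (1 − 0.787300)(1 − 0.944200) = 0.988131
Series ([0.988131] and hydraulic modulator): 0.988131 × 0.738300 = 0.729537
Parallel ([0.729537] and yaw-rate sensor): 1 − (1 − 0.729537)(1 − 0.860200) = 0.9622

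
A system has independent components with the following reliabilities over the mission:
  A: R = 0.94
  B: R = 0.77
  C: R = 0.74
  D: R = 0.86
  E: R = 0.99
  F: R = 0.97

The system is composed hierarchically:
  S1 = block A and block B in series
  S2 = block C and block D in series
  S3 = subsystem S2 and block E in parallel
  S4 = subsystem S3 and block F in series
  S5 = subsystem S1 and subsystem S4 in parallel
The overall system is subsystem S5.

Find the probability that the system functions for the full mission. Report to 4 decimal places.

Series (A and B): 0.940000 × 0.770000 = 0.723800
Series (C and D): 0.740000 × 0.860000 = 0.636400
Parallel ([0.636400] and E): 1 − (1 − 0.636400)(1 − 0.990000) = 0.996364
Series ([0.996364] and F): 0.996364 × 0.970000 = 0.966473
Parallel ([0.723800] and [0.966473]): 1 − (1 − 0.723800)(1 − 0.966473) = 0.9907

0.9907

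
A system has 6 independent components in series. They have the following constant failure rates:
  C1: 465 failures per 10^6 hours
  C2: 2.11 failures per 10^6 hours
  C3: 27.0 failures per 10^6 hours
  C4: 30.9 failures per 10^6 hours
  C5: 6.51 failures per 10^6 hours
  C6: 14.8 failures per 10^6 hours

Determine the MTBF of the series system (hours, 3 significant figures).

Series of exponential components: λ_sys = Σ λ_i
λ_sys = 0.000465 + 0.00000211 + 0.0000270 + 0.0000309 + 0.00000651 + 0.0000148 = 5.4632e-04 /h
MTBF = 1 / λ_sys = 1830 h

1830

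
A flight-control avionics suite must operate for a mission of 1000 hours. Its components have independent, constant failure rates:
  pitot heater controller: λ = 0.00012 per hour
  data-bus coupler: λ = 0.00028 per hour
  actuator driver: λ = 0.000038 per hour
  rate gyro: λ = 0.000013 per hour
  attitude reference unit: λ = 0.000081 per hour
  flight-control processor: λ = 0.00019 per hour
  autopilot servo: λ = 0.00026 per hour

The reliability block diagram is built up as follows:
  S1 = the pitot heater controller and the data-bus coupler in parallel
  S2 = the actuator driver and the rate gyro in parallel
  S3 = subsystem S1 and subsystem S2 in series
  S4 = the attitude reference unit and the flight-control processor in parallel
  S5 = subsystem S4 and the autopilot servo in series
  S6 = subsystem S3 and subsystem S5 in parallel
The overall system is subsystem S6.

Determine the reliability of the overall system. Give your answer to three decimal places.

0.993

R(pitot heater controller) = exp(−0.00012 × 1000) = 0.88692
R(data-bus coupler) = exp(−0.00028 × 1000) = 0.75578
R(actuator driver) = exp(−0.000038 × 1000) = 0.96271
R(rate gyro) = exp(−0.000013 × 1000) = 0.98708
R(attitude reference unit) = exp(−0.000081 × 1000) = 0.92219
R(flight-control processor) = exp(−0.00019 × 1000) = 0.82696
R(autopilot servo) = exp(−0.00026 × 1000) = 0.77105
Parallel (pitot heater controller and data-bus coupler): 1 − (1 − 0.88692)(1 − 0.75578) = 0.97238
Parallel (actuator driver and rate gyro): 1 − (1 − 0.96271)(1 − 0.98708) = 0.99952
Series ([0.97238] and [0.99952]): 0.97238 × 0.99952 = 0.97191
Parallel (attitude reference unit and flight-control processor): 1 − (1 − 0.92219)(1 − 0.82696) = 0.98654
Series ([0.98654] and autopilot servo): 0.98654 × 0.77105 = 0.76067
Parallel ([0.97191] and [0.76067]): 1 − (1 − 0.97191)(1 − 0.76067) = 0.993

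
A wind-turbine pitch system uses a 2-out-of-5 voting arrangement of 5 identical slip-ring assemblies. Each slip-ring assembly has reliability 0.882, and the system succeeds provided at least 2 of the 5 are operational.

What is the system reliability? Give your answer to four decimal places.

R = Σ_{i=2}^{5} C(5,i) p^i (1−p)^{5−i} with p = 0.882
C(5,2)·0.882^2·0.118^3 = 0.012782
C(5,3)·0.882^3·0.118^2 = 0.095537
C(5,4)·0.882^4·0.118^1 = 0.357048
C(5,5)·0.882^5·0.118^0 = 0.533756
Sum = 0.9991

0.9991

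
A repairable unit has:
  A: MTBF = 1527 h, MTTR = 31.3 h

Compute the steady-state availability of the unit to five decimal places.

A(A) = MTBF/(MTBF+MTTR) = 1527/(1527+31.3) = 0.97991

0.97991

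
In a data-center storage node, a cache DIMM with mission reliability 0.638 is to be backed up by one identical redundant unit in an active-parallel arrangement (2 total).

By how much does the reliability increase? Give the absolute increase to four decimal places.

0.2310

R_before = 0.638
R_after = 1 − (1 − 0.638)^2 = 0.8690
ΔR = 0.8690 − 0.638 = 0.2310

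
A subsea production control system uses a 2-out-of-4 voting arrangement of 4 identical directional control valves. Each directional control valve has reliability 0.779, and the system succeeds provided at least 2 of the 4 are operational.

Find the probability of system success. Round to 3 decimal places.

R = Σ_{i=2}^{4} C(4,i) p^i (1−p)^{4−i} with p = 0.779
C(4,2)·0.779^2·0.221^2 = 0.17783
C(4,3)·0.779^3·0.221^1 = 0.41789
C(4,4)·0.779^4·0.221^0 = 0.36826
Sum = 0.964

0.964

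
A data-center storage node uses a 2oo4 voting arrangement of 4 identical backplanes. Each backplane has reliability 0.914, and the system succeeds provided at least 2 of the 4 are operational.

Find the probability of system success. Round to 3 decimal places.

R = Σ_{i=2}^{4} C(4,i) p^i (1−p)^{4−i} with p = 0.914
C(4,2)·0.914^2·0.086^2 = 0.03707
C(4,3)·0.914^3·0.086^1 = 0.26266
C(4,4)·0.914^4·0.086^0 = 0.69789
Sum = 0.998

0.998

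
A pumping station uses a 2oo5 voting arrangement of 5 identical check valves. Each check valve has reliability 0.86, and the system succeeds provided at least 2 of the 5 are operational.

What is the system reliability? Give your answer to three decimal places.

R = Σ_{i=2}^{5} C(5,i) p^i (1−p)^{5−i} with p = 0.86
C(5,2)·0.86^2·0.14^3 = 0.02029
C(5,3)·0.86^3·0.14^2 = 0.12467
C(5,4)·0.86^4·0.14^1 = 0.38291
C(5,5)·0.86^5·0.14^0 = 0.47043
Sum = 0.998

0.998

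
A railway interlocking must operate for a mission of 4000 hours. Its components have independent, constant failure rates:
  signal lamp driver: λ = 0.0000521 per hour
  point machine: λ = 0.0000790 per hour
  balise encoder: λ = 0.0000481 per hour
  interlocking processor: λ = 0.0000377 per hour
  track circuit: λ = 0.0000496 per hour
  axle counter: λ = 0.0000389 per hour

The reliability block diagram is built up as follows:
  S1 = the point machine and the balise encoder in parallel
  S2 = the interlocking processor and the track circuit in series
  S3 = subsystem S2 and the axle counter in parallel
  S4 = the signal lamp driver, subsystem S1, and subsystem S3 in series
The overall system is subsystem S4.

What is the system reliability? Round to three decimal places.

0.741

R(signal lamp driver) = exp(−0.0000521 × 4000) = 0.81188
R(point machine) = exp(−0.0000790 × 4000) = 0.72906
R(balise encoder) = exp(−0.0000481 × 4000) = 0.82498
R(interlocking processor) = exp(−0.0000377 × 4000) = 0.86002
R(track circuit) = exp(−0.0000496 × 4000) = 0.82004
R(axle counter) = exp(−0.0000389 × 4000) = 0.85590
Parallel (point machine and balise encoder): 1 − (1 − 0.72906)(1 − 0.82498) = 0.95258
Series (interlocking processor and track circuit): 0.86002 × 0.82004 = 0.70525
Parallel ([0.70525] and axle counter): 1 − (1 − 0.70525)(1 − 0.85590) = 0.95753
Series (signal lamp driver, [0.95258], and [0.95753]): 0.81188 × 0.95258 × 0.95753 = 0.741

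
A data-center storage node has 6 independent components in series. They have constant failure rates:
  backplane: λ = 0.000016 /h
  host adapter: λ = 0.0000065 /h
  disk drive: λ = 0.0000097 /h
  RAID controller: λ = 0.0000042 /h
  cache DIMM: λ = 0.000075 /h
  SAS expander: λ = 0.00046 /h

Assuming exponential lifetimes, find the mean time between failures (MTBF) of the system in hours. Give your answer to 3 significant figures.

1750

Series of exponential components: λ_sys = Σ λ_i
λ_sys = 0.000016 + 0.0000065 + 0.0000097 + 0.0000042 + 0.000075 + 0.00046 = 5.7140e-04 /h
MTBF = 1 / λ_sys = 1750 h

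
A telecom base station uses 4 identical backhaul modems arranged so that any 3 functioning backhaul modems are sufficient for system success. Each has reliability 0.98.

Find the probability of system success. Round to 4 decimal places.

0.9977

R = Σ_{i=3}^{4} C(4,i) p^i (1−p)^{4−i} with p = 0.98
C(4,3)·0.98^3·0.02^1 = 0.075295
C(4,4)·0.98^4·0.02^0 = 0.922368
Sum = 0.9977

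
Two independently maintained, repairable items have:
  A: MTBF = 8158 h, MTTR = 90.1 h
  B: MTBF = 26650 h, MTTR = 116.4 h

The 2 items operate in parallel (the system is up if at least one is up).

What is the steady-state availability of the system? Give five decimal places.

0.99995

A(A) = MTBF/(MTBF+MTTR) = 8158/(8158+90.1) = 0.989076
A(B) = MTBF/(MTBF+MTTR) = 26650/(26650+116.4) = 0.995651
Parallel availability: 1 − (1 − 0.989076)(1 − 0.995651) = 0.99995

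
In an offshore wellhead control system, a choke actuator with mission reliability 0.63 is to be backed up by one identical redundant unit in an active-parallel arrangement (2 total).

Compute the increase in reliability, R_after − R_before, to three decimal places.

0.233

R_before = 0.63
R_after = 1 − (1 − 0.63)^2 = 0.863
ΔR = 0.863 − 0.63 = 0.233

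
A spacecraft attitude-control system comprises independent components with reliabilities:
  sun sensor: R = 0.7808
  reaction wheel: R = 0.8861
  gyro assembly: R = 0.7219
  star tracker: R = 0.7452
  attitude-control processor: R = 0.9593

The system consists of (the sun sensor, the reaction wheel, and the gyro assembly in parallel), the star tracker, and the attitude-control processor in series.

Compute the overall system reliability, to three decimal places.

0.710

Parallel (sun sensor, reaction wheel, and gyro assembly): 1 − (1 − 0.78080)(1 − 0.88610)(1 − 0.72190) = 0.99306
Series ([0.99306], star tracker, and attitude-control processor): 0.99306 × 0.74520 × 0.95930 = 0.710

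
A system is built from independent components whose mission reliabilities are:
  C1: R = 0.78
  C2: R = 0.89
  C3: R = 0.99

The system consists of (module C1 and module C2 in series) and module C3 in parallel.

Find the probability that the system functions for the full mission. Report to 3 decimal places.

Series (C1 and C2): 0.78000 × 0.89000 = 0.69420
Parallel ([0.69420] and C3): 1 − (1 − 0.69420)(1 − 0.99000) = 0.997

0.997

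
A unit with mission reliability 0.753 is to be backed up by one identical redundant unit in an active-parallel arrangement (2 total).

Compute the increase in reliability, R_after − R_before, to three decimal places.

R_before = 0.753
R_after = 1 − (1 − 0.753)^2 = 0.939
ΔR = 0.939 − 0.753 = 0.186

0.186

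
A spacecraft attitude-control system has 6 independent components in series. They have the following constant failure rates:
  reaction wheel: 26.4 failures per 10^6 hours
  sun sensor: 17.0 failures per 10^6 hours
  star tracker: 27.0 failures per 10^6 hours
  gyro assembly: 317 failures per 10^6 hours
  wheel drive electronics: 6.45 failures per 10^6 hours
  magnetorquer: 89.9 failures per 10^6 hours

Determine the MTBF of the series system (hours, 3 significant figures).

2070

Series of exponential components: λ_sys = Σ λ_i
λ_sys = 0.0000264 + 0.0000170 + 0.0000270 + 0.000317 + 0.00000645 + 0.0000899 = 4.8375e-04 /h
MTBF = 1 / λ_sys = 2070 h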